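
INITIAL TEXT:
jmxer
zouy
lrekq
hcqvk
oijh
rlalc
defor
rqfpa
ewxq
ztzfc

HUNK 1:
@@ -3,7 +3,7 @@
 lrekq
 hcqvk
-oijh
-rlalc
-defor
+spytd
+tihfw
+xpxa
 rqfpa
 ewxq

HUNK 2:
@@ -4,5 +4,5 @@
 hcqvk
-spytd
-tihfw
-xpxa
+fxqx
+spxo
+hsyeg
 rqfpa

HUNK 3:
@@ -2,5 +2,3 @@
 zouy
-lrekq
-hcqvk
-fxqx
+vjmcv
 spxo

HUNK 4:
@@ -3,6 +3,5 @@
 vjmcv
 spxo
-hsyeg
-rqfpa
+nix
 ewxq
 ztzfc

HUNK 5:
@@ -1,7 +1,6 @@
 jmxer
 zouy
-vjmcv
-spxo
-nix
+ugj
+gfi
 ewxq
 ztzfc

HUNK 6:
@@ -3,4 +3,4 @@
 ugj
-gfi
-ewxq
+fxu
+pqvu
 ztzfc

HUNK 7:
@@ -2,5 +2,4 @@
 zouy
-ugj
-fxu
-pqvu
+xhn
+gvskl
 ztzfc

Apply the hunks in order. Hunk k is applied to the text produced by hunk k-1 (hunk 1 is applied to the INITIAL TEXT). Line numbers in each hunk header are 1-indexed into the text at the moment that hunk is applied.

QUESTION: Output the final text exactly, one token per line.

Hunk 1: at line 3 remove [oijh,rlalc,defor] add [spytd,tihfw,xpxa] -> 10 lines: jmxer zouy lrekq hcqvk spytd tihfw xpxa rqfpa ewxq ztzfc
Hunk 2: at line 4 remove [spytd,tihfw,xpxa] add [fxqx,spxo,hsyeg] -> 10 lines: jmxer zouy lrekq hcqvk fxqx spxo hsyeg rqfpa ewxq ztzfc
Hunk 3: at line 2 remove [lrekq,hcqvk,fxqx] add [vjmcv] -> 8 lines: jmxer zouy vjmcv spxo hsyeg rqfpa ewxq ztzfc
Hunk 4: at line 3 remove [hsyeg,rqfpa] add [nix] -> 7 lines: jmxer zouy vjmcv spxo nix ewxq ztzfc
Hunk 5: at line 1 remove [vjmcv,spxo,nix] add [ugj,gfi] -> 6 lines: jmxer zouy ugj gfi ewxq ztzfc
Hunk 6: at line 3 remove [gfi,ewxq] add [fxu,pqvu] -> 6 lines: jmxer zouy ugj fxu pqvu ztzfc
Hunk 7: at line 2 remove [ugj,fxu,pqvu] add [xhn,gvskl] -> 5 lines: jmxer zouy xhn gvskl ztzfc

Answer: jmxer
zouy
xhn
gvskl
ztzfc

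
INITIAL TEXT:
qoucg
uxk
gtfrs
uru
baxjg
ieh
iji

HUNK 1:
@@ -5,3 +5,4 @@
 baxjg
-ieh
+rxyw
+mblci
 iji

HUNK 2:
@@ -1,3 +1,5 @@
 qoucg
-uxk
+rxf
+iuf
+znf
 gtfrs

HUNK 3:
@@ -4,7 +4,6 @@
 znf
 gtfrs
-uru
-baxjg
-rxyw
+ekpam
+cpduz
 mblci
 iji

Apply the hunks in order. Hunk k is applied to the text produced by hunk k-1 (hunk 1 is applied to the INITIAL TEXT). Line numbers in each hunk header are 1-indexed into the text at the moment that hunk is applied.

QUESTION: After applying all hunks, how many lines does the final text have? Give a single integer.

Hunk 1: at line 5 remove [ieh] add [rxyw,mblci] -> 8 lines: qoucg uxk gtfrs uru baxjg rxyw mblci iji
Hunk 2: at line 1 remove [uxk] add [rxf,iuf,znf] -> 10 lines: qoucg rxf iuf znf gtfrs uru baxjg rxyw mblci iji
Hunk 3: at line 4 remove [uru,baxjg,rxyw] add [ekpam,cpduz] -> 9 lines: qoucg rxf iuf znf gtfrs ekpam cpduz mblci iji
Final line count: 9

Answer: 9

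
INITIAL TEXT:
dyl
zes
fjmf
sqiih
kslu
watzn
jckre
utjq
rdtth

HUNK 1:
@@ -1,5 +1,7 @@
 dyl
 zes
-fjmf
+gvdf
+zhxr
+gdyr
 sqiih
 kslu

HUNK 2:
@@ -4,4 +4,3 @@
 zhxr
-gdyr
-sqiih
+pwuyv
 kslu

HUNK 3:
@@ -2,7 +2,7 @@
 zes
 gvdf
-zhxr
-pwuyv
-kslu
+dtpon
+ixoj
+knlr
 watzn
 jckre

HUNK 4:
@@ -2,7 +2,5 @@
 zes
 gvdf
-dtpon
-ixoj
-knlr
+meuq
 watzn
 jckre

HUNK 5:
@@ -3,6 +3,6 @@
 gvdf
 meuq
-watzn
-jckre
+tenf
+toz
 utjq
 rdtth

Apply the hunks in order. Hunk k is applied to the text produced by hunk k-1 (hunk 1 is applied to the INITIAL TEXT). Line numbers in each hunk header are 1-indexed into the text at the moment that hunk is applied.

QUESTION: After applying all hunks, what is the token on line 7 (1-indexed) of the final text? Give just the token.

Hunk 1: at line 1 remove [fjmf] add [gvdf,zhxr,gdyr] -> 11 lines: dyl zes gvdf zhxr gdyr sqiih kslu watzn jckre utjq rdtth
Hunk 2: at line 4 remove [gdyr,sqiih] add [pwuyv] -> 10 lines: dyl zes gvdf zhxr pwuyv kslu watzn jckre utjq rdtth
Hunk 3: at line 2 remove [zhxr,pwuyv,kslu] add [dtpon,ixoj,knlr] -> 10 lines: dyl zes gvdf dtpon ixoj knlr watzn jckre utjq rdtth
Hunk 4: at line 2 remove [dtpon,ixoj,knlr] add [meuq] -> 8 lines: dyl zes gvdf meuq watzn jckre utjq rdtth
Hunk 5: at line 3 remove [watzn,jckre] add [tenf,toz] -> 8 lines: dyl zes gvdf meuq tenf toz utjq rdtth
Final line 7: utjq

Answer: utjq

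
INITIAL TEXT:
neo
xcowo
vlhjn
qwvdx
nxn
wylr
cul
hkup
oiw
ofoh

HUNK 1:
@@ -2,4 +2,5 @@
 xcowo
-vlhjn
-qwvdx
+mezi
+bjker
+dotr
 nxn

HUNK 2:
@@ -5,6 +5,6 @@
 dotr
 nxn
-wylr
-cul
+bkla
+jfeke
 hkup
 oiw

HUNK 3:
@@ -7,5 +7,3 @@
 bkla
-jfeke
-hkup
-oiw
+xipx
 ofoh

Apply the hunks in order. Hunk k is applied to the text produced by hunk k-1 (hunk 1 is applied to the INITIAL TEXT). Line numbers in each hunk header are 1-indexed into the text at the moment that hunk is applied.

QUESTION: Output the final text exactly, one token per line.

Hunk 1: at line 2 remove [vlhjn,qwvdx] add [mezi,bjker,dotr] -> 11 lines: neo xcowo mezi bjker dotr nxn wylr cul hkup oiw ofoh
Hunk 2: at line 5 remove [wylr,cul] add [bkla,jfeke] -> 11 lines: neo xcowo mezi bjker dotr nxn bkla jfeke hkup oiw ofoh
Hunk 3: at line 7 remove [jfeke,hkup,oiw] add [xipx] -> 9 lines: neo xcowo mezi bjker dotr nxn bkla xipx ofoh

Answer: neo
xcowo
mezi
bjker
dotr
nxn
bkla
xipx
ofoh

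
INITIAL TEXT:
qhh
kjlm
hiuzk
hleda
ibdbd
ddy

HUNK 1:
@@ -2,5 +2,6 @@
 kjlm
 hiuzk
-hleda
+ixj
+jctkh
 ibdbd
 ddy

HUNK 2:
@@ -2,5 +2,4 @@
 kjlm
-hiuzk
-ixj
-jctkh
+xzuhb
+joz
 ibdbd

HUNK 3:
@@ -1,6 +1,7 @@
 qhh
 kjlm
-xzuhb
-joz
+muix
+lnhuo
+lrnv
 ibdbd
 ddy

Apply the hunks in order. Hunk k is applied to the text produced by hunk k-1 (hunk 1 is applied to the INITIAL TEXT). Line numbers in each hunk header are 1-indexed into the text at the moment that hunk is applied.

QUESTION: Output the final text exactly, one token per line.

Answer: qhh
kjlm
muix
lnhuo
lrnv
ibdbd
ddy

Derivation:
Hunk 1: at line 2 remove [hleda] add [ixj,jctkh] -> 7 lines: qhh kjlm hiuzk ixj jctkh ibdbd ddy
Hunk 2: at line 2 remove [hiuzk,ixj,jctkh] add [xzuhb,joz] -> 6 lines: qhh kjlm xzuhb joz ibdbd ddy
Hunk 3: at line 1 remove [xzuhb,joz] add [muix,lnhuo,lrnv] -> 7 lines: qhh kjlm muix lnhuo lrnv ibdbd ddy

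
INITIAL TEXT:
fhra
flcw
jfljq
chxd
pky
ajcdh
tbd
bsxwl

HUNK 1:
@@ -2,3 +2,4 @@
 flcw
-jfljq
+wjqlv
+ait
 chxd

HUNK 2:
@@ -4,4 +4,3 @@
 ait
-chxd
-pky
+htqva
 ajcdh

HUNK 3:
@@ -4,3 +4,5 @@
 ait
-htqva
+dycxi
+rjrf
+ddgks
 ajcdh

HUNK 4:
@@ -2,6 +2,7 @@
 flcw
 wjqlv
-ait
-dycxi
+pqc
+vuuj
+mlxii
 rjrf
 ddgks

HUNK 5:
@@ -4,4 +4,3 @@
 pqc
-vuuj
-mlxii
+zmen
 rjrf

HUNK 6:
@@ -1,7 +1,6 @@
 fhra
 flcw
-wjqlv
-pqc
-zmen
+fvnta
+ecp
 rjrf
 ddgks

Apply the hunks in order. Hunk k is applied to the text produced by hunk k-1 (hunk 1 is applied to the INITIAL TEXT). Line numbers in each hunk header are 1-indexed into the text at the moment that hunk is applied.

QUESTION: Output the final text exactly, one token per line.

Hunk 1: at line 2 remove [jfljq] add [wjqlv,ait] -> 9 lines: fhra flcw wjqlv ait chxd pky ajcdh tbd bsxwl
Hunk 2: at line 4 remove [chxd,pky] add [htqva] -> 8 lines: fhra flcw wjqlv ait htqva ajcdh tbd bsxwl
Hunk 3: at line 4 remove [htqva] add [dycxi,rjrf,ddgks] -> 10 lines: fhra flcw wjqlv ait dycxi rjrf ddgks ajcdh tbd bsxwl
Hunk 4: at line 2 remove [ait,dycxi] add [pqc,vuuj,mlxii] -> 11 lines: fhra flcw wjqlv pqc vuuj mlxii rjrf ddgks ajcdh tbd bsxwl
Hunk 5: at line 4 remove [vuuj,mlxii] add [zmen] -> 10 lines: fhra flcw wjqlv pqc zmen rjrf ddgks ajcdh tbd bsxwl
Hunk 6: at line 1 remove [wjqlv,pqc,zmen] add [fvnta,ecp] -> 9 lines: fhra flcw fvnta ecp rjrf ddgks ajcdh tbd bsxwl

Answer: fhra
flcw
fvnta
ecp
rjrf
ddgks
ajcdh
tbd
bsxwl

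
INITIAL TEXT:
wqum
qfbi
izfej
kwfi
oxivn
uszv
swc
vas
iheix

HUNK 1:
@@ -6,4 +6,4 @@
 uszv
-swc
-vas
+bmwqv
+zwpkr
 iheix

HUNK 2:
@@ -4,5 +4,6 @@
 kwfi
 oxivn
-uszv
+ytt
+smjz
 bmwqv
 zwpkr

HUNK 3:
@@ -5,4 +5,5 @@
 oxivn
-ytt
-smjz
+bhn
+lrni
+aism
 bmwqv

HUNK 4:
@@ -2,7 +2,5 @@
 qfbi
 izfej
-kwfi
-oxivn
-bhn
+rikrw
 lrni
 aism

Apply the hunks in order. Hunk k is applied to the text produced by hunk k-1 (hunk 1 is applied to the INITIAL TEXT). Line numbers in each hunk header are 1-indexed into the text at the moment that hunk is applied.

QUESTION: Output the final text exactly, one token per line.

Hunk 1: at line 6 remove [swc,vas] add [bmwqv,zwpkr] -> 9 lines: wqum qfbi izfej kwfi oxivn uszv bmwqv zwpkr iheix
Hunk 2: at line 4 remove [uszv] add [ytt,smjz] -> 10 lines: wqum qfbi izfej kwfi oxivn ytt smjz bmwqv zwpkr iheix
Hunk 3: at line 5 remove [ytt,smjz] add [bhn,lrni,aism] -> 11 lines: wqum qfbi izfej kwfi oxivn bhn lrni aism bmwqv zwpkr iheix
Hunk 4: at line 2 remove [kwfi,oxivn,bhn] add [rikrw] -> 9 lines: wqum qfbi izfej rikrw lrni aism bmwqv zwpkr iheix

Answer: wqum
qfbi
izfej
rikrw
lrni
aism
bmwqv
zwpkr
iheix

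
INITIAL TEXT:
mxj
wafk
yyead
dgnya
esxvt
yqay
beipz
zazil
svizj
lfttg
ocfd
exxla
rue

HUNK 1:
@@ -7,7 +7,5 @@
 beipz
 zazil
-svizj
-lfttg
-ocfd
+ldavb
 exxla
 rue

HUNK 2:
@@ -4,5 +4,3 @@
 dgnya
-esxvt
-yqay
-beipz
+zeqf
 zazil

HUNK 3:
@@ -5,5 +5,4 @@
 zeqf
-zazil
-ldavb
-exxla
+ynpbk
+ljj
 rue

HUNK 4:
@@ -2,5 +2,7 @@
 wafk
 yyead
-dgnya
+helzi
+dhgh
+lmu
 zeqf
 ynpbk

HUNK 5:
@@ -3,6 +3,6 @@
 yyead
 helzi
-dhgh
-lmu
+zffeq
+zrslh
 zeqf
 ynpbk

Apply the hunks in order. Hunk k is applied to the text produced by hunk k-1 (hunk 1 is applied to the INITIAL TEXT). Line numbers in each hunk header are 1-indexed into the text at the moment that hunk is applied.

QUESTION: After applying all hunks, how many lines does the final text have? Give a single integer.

Answer: 10

Derivation:
Hunk 1: at line 7 remove [svizj,lfttg,ocfd] add [ldavb] -> 11 lines: mxj wafk yyead dgnya esxvt yqay beipz zazil ldavb exxla rue
Hunk 2: at line 4 remove [esxvt,yqay,beipz] add [zeqf] -> 9 lines: mxj wafk yyead dgnya zeqf zazil ldavb exxla rue
Hunk 3: at line 5 remove [zazil,ldavb,exxla] add [ynpbk,ljj] -> 8 lines: mxj wafk yyead dgnya zeqf ynpbk ljj rue
Hunk 4: at line 2 remove [dgnya] add [helzi,dhgh,lmu] -> 10 lines: mxj wafk yyead helzi dhgh lmu zeqf ynpbk ljj rue
Hunk 5: at line 3 remove [dhgh,lmu] add [zffeq,zrslh] -> 10 lines: mxj wafk yyead helzi zffeq zrslh zeqf ynpbk ljj rue
Final line count: 10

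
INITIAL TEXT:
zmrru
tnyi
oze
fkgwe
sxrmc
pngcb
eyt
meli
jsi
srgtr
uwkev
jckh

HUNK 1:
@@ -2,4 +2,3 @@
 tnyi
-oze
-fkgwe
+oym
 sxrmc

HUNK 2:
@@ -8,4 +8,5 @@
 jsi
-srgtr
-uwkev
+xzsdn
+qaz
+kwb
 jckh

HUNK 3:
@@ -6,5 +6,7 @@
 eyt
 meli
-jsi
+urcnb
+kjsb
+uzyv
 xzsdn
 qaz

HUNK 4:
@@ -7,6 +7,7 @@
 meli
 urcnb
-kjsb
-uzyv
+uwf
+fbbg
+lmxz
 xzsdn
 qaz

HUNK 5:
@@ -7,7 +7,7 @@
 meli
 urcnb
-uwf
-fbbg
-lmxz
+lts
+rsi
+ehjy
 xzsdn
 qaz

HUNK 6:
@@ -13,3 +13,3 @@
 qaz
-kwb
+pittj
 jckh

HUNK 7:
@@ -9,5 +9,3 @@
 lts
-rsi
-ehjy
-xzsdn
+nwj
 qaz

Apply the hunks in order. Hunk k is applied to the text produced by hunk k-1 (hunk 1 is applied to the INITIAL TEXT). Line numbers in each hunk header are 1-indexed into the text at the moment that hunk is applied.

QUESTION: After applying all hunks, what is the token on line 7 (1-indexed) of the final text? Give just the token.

Answer: meli

Derivation:
Hunk 1: at line 2 remove [oze,fkgwe] add [oym] -> 11 lines: zmrru tnyi oym sxrmc pngcb eyt meli jsi srgtr uwkev jckh
Hunk 2: at line 8 remove [srgtr,uwkev] add [xzsdn,qaz,kwb] -> 12 lines: zmrru tnyi oym sxrmc pngcb eyt meli jsi xzsdn qaz kwb jckh
Hunk 3: at line 6 remove [jsi] add [urcnb,kjsb,uzyv] -> 14 lines: zmrru tnyi oym sxrmc pngcb eyt meli urcnb kjsb uzyv xzsdn qaz kwb jckh
Hunk 4: at line 7 remove [kjsb,uzyv] add [uwf,fbbg,lmxz] -> 15 lines: zmrru tnyi oym sxrmc pngcb eyt meli urcnb uwf fbbg lmxz xzsdn qaz kwb jckh
Hunk 5: at line 7 remove [uwf,fbbg,lmxz] add [lts,rsi,ehjy] -> 15 lines: zmrru tnyi oym sxrmc pngcb eyt meli urcnb lts rsi ehjy xzsdn qaz kwb jckh
Hunk 6: at line 13 remove [kwb] add [pittj] -> 15 lines: zmrru tnyi oym sxrmc pngcb eyt meli urcnb lts rsi ehjy xzsdn qaz pittj jckh
Hunk 7: at line 9 remove [rsi,ehjy,xzsdn] add [nwj] -> 13 lines: zmrru tnyi oym sxrmc pngcb eyt meli urcnb lts nwj qaz pittj jckh
Final line 7: meli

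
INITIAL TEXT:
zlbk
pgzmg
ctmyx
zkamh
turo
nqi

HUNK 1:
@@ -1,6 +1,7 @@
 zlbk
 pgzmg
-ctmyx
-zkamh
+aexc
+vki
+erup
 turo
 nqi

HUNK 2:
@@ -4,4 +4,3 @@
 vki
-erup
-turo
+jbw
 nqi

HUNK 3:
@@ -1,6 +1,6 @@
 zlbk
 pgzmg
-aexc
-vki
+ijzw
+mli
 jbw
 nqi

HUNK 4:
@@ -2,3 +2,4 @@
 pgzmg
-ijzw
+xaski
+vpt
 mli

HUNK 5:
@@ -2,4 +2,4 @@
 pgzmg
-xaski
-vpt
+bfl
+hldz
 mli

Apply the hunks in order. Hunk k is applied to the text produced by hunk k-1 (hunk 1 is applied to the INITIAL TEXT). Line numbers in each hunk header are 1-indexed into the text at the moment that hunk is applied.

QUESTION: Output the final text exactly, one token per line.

Answer: zlbk
pgzmg
bfl
hldz
mli
jbw
nqi

Derivation:
Hunk 1: at line 1 remove [ctmyx,zkamh] add [aexc,vki,erup] -> 7 lines: zlbk pgzmg aexc vki erup turo nqi
Hunk 2: at line 4 remove [erup,turo] add [jbw] -> 6 lines: zlbk pgzmg aexc vki jbw nqi
Hunk 3: at line 1 remove [aexc,vki] add [ijzw,mli] -> 6 lines: zlbk pgzmg ijzw mli jbw nqi
Hunk 4: at line 2 remove [ijzw] add [xaski,vpt] -> 7 lines: zlbk pgzmg xaski vpt mli jbw nqi
Hunk 5: at line 2 remove [xaski,vpt] add [bfl,hldz] -> 7 lines: zlbk pgzmg bfl hldz mli jbw nqi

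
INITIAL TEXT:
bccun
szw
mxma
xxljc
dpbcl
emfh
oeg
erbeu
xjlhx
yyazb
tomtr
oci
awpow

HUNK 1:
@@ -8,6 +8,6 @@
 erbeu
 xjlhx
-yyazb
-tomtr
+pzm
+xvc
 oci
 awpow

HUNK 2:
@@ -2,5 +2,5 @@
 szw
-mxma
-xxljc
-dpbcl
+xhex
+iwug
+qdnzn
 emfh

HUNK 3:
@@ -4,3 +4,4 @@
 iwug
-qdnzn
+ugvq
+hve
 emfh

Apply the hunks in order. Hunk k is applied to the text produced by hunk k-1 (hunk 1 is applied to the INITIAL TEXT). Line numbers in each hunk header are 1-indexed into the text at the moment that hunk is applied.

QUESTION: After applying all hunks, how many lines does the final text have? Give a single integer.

Hunk 1: at line 8 remove [yyazb,tomtr] add [pzm,xvc] -> 13 lines: bccun szw mxma xxljc dpbcl emfh oeg erbeu xjlhx pzm xvc oci awpow
Hunk 2: at line 2 remove [mxma,xxljc,dpbcl] add [xhex,iwug,qdnzn] -> 13 lines: bccun szw xhex iwug qdnzn emfh oeg erbeu xjlhx pzm xvc oci awpow
Hunk 3: at line 4 remove [qdnzn] add [ugvq,hve] -> 14 lines: bccun szw xhex iwug ugvq hve emfh oeg erbeu xjlhx pzm xvc oci awpow
Final line count: 14

Answer: 14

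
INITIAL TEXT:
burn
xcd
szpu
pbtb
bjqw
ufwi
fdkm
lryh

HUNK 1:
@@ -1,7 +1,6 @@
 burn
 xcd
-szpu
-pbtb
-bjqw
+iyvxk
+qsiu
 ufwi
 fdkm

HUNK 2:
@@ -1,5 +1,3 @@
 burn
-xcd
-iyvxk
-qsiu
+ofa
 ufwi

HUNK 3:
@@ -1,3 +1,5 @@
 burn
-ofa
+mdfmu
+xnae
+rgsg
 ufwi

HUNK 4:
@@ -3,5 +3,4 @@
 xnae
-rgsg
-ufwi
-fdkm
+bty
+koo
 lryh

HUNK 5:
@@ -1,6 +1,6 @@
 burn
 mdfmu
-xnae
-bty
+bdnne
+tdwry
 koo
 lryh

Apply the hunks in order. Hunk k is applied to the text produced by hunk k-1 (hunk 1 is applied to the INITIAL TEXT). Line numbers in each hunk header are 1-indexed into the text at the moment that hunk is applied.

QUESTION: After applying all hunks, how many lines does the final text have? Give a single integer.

Hunk 1: at line 1 remove [szpu,pbtb,bjqw] add [iyvxk,qsiu] -> 7 lines: burn xcd iyvxk qsiu ufwi fdkm lryh
Hunk 2: at line 1 remove [xcd,iyvxk,qsiu] add [ofa] -> 5 lines: burn ofa ufwi fdkm lryh
Hunk 3: at line 1 remove [ofa] add [mdfmu,xnae,rgsg] -> 7 lines: burn mdfmu xnae rgsg ufwi fdkm lryh
Hunk 4: at line 3 remove [rgsg,ufwi,fdkm] add [bty,koo] -> 6 lines: burn mdfmu xnae bty koo lryh
Hunk 5: at line 1 remove [xnae,bty] add [bdnne,tdwry] -> 6 lines: burn mdfmu bdnne tdwry koo lryh
Final line count: 6

Answer: 6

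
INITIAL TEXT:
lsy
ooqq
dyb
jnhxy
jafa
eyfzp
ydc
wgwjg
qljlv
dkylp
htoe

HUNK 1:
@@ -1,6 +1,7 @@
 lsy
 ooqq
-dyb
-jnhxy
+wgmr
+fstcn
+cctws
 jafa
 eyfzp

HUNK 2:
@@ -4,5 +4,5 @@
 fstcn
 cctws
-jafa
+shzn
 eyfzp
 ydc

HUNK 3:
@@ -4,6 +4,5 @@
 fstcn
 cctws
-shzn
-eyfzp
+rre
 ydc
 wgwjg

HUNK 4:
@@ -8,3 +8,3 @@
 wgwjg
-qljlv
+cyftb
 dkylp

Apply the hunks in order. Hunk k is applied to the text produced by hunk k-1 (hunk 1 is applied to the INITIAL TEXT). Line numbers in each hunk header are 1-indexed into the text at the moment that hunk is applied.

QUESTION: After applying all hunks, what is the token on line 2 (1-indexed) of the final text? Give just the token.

Hunk 1: at line 1 remove [dyb,jnhxy] add [wgmr,fstcn,cctws] -> 12 lines: lsy ooqq wgmr fstcn cctws jafa eyfzp ydc wgwjg qljlv dkylp htoe
Hunk 2: at line 4 remove [jafa] add [shzn] -> 12 lines: lsy ooqq wgmr fstcn cctws shzn eyfzp ydc wgwjg qljlv dkylp htoe
Hunk 3: at line 4 remove [shzn,eyfzp] add [rre] -> 11 lines: lsy ooqq wgmr fstcn cctws rre ydc wgwjg qljlv dkylp htoe
Hunk 4: at line 8 remove [qljlv] add [cyftb] -> 11 lines: lsy ooqq wgmr fstcn cctws rre ydc wgwjg cyftb dkylp htoe
Final line 2: ooqq

Answer: ooqq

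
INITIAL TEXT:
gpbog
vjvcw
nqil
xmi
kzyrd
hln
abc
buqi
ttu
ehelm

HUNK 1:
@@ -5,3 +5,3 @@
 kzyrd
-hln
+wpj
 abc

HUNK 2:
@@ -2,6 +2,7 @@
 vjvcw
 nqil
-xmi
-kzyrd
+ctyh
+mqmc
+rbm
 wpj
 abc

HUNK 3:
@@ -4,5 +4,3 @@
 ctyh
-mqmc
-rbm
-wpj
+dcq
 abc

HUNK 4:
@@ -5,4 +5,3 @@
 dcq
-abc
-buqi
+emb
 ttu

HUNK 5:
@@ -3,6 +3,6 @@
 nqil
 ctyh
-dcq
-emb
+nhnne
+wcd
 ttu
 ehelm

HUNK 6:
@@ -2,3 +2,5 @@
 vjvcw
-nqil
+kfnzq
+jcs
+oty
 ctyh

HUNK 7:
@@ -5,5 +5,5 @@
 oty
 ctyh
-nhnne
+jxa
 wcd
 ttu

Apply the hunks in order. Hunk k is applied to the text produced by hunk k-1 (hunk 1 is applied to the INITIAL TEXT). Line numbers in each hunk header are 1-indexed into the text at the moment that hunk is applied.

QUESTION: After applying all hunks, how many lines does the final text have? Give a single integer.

Hunk 1: at line 5 remove [hln] add [wpj] -> 10 lines: gpbog vjvcw nqil xmi kzyrd wpj abc buqi ttu ehelm
Hunk 2: at line 2 remove [xmi,kzyrd] add [ctyh,mqmc,rbm] -> 11 lines: gpbog vjvcw nqil ctyh mqmc rbm wpj abc buqi ttu ehelm
Hunk 3: at line 4 remove [mqmc,rbm,wpj] add [dcq] -> 9 lines: gpbog vjvcw nqil ctyh dcq abc buqi ttu ehelm
Hunk 4: at line 5 remove [abc,buqi] add [emb] -> 8 lines: gpbog vjvcw nqil ctyh dcq emb ttu ehelm
Hunk 5: at line 3 remove [dcq,emb] add [nhnne,wcd] -> 8 lines: gpbog vjvcw nqil ctyh nhnne wcd ttu ehelm
Hunk 6: at line 2 remove [nqil] add [kfnzq,jcs,oty] -> 10 lines: gpbog vjvcw kfnzq jcs oty ctyh nhnne wcd ttu ehelm
Hunk 7: at line 5 remove [nhnne] add [jxa] -> 10 lines: gpbog vjvcw kfnzq jcs oty ctyh jxa wcd ttu ehelm
Final line count: 10

Answer: 10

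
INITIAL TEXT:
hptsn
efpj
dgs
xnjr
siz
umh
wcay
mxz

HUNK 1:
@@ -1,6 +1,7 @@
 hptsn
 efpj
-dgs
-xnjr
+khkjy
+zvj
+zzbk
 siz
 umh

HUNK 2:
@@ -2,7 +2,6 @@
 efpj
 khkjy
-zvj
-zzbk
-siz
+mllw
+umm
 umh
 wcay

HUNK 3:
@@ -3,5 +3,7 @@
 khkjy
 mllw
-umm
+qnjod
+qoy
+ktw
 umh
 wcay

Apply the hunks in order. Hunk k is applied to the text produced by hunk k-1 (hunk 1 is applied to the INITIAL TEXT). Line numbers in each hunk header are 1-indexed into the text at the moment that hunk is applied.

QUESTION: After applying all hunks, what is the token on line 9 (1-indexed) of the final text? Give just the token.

Answer: wcay

Derivation:
Hunk 1: at line 1 remove [dgs,xnjr] add [khkjy,zvj,zzbk] -> 9 lines: hptsn efpj khkjy zvj zzbk siz umh wcay mxz
Hunk 2: at line 2 remove [zvj,zzbk,siz] add [mllw,umm] -> 8 lines: hptsn efpj khkjy mllw umm umh wcay mxz
Hunk 3: at line 3 remove [umm] add [qnjod,qoy,ktw] -> 10 lines: hptsn efpj khkjy mllw qnjod qoy ktw umh wcay mxz
Final line 9: wcay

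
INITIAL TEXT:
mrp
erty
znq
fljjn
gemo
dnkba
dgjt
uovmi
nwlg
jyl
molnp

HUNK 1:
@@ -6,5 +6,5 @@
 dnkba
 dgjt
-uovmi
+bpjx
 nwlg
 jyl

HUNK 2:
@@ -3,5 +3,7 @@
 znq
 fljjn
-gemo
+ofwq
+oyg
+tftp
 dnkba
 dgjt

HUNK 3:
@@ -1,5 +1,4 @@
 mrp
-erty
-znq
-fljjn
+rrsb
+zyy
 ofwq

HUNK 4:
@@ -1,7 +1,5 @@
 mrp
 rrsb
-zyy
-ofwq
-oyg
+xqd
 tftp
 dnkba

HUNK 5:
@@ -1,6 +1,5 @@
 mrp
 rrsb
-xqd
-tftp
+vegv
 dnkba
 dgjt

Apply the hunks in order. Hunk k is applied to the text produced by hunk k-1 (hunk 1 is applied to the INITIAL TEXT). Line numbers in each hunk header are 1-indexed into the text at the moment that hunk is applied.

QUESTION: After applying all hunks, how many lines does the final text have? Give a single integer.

Hunk 1: at line 6 remove [uovmi] add [bpjx] -> 11 lines: mrp erty znq fljjn gemo dnkba dgjt bpjx nwlg jyl molnp
Hunk 2: at line 3 remove [gemo] add [ofwq,oyg,tftp] -> 13 lines: mrp erty znq fljjn ofwq oyg tftp dnkba dgjt bpjx nwlg jyl molnp
Hunk 3: at line 1 remove [erty,znq,fljjn] add [rrsb,zyy] -> 12 lines: mrp rrsb zyy ofwq oyg tftp dnkba dgjt bpjx nwlg jyl molnp
Hunk 4: at line 1 remove [zyy,ofwq,oyg] add [xqd] -> 10 lines: mrp rrsb xqd tftp dnkba dgjt bpjx nwlg jyl molnp
Hunk 5: at line 1 remove [xqd,tftp] add [vegv] -> 9 lines: mrp rrsb vegv dnkba dgjt bpjx nwlg jyl molnp
Final line count: 9

Answer: 9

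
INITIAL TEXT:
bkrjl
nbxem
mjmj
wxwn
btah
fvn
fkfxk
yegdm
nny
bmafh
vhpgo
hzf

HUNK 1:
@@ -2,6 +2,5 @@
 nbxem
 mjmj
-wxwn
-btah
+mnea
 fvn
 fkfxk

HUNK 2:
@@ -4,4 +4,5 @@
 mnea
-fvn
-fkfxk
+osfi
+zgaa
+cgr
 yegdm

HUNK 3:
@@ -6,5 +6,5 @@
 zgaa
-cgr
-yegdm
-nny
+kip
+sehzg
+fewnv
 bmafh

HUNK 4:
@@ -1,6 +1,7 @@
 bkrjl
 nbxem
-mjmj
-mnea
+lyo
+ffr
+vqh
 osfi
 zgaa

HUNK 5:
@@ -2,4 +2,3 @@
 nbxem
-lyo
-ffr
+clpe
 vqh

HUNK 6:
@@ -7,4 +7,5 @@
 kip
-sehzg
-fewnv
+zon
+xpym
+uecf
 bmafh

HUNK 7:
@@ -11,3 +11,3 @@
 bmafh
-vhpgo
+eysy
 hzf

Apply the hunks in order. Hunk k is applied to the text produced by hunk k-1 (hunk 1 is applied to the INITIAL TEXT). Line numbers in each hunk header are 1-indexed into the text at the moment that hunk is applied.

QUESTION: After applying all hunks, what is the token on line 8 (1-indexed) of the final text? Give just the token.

Answer: zon

Derivation:
Hunk 1: at line 2 remove [wxwn,btah] add [mnea] -> 11 lines: bkrjl nbxem mjmj mnea fvn fkfxk yegdm nny bmafh vhpgo hzf
Hunk 2: at line 4 remove [fvn,fkfxk] add [osfi,zgaa,cgr] -> 12 lines: bkrjl nbxem mjmj mnea osfi zgaa cgr yegdm nny bmafh vhpgo hzf
Hunk 3: at line 6 remove [cgr,yegdm,nny] add [kip,sehzg,fewnv] -> 12 lines: bkrjl nbxem mjmj mnea osfi zgaa kip sehzg fewnv bmafh vhpgo hzf
Hunk 4: at line 1 remove [mjmj,mnea] add [lyo,ffr,vqh] -> 13 lines: bkrjl nbxem lyo ffr vqh osfi zgaa kip sehzg fewnv bmafh vhpgo hzf
Hunk 5: at line 2 remove [lyo,ffr] add [clpe] -> 12 lines: bkrjl nbxem clpe vqh osfi zgaa kip sehzg fewnv bmafh vhpgo hzf
Hunk 6: at line 7 remove [sehzg,fewnv] add [zon,xpym,uecf] -> 13 lines: bkrjl nbxem clpe vqh osfi zgaa kip zon xpym uecf bmafh vhpgo hzf
Hunk 7: at line 11 remove [vhpgo] add [eysy] -> 13 lines: bkrjl nbxem clpe vqh osfi zgaa kip zon xpym uecf bmafh eysy hzf
Final line 8: zon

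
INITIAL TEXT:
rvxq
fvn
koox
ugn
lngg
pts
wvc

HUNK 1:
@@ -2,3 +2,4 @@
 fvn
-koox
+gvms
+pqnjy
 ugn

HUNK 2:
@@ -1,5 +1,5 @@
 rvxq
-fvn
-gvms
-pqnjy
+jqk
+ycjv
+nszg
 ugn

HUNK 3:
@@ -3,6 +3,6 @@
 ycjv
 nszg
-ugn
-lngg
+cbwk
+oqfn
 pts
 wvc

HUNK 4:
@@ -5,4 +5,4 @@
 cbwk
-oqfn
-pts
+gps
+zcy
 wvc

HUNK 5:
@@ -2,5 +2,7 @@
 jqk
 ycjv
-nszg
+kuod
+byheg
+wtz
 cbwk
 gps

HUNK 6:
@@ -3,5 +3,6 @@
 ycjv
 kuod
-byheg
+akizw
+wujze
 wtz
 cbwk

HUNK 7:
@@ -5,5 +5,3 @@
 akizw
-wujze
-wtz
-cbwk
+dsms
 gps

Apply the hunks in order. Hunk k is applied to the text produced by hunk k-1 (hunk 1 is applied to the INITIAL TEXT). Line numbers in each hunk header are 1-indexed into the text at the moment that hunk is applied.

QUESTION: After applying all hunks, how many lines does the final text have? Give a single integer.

Hunk 1: at line 2 remove [koox] add [gvms,pqnjy] -> 8 lines: rvxq fvn gvms pqnjy ugn lngg pts wvc
Hunk 2: at line 1 remove [fvn,gvms,pqnjy] add [jqk,ycjv,nszg] -> 8 lines: rvxq jqk ycjv nszg ugn lngg pts wvc
Hunk 3: at line 3 remove [ugn,lngg] add [cbwk,oqfn] -> 8 lines: rvxq jqk ycjv nszg cbwk oqfn pts wvc
Hunk 4: at line 5 remove [oqfn,pts] add [gps,zcy] -> 8 lines: rvxq jqk ycjv nszg cbwk gps zcy wvc
Hunk 5: at line 2 remove [nszg] add [kuod,byheg,wtz] -> 10 lines: rvxq jqk ycjv kuod byheg wtz cbwk gps zcy wvc
Hunk 6: at line 3 remove [byheg] add [akizw,wujze] -> 11 lines: rvxq jqk ycjv kuod akizw wujze wtz cbwk gps zcy wvc
Hunk 7: at line 5 remove [wujze,wtz,cbwk] add [dsms] -> 9 lines: rvxq jqk ycjv kuod akizw dsms gps zcy wvc
Final line count: 9

Answer: 9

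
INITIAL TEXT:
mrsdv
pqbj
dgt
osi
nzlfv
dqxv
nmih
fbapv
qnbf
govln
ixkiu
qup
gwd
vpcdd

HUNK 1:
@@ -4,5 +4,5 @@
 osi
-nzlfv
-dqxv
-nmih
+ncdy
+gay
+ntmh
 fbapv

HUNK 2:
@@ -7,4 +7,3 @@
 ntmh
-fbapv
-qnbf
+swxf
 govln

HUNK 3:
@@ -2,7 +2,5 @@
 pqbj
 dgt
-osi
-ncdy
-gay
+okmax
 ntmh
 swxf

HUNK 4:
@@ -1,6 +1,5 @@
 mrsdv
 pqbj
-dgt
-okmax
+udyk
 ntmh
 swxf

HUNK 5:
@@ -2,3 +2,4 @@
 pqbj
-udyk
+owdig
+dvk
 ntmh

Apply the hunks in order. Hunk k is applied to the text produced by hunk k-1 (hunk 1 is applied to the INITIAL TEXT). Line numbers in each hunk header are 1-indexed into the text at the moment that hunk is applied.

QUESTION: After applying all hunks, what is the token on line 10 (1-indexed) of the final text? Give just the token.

Answer: gwd

Derivation:
Hunk 1: at line 4 remove [nzlfv,dqxv,nmih] add [ncdy,gay,ntmh] -> 14 lines: mrsdv pqbj dgt osi ncdy gay ntmh fbapv qnbf govln ixkiu qup gwd vpcdd
Hunk 2: at line 7 remove [fbapv,qnbf] add [swxf] -> 13 lines: mrsdv pqbj dgt osi ncdy gay ntmh swxf govln ixkiu qup gwd vpcdd
Hunk 3: at line 2 remove [osi,ncdy,gay] add [okmax] -> 11 lines: mrsdv pqbj dgt okmax ntmh swxf govln ixkiu qup gwd vpcdd
Hunk 4: at line 1 remove [dgt,okmax] add [udyk] -> 10 lines: mrsdv pqbj udyk ntmh swxf govln ixkiu qup gwd vpcdd
Hunk 5: at line 2 remove [udyk] add [owdig,dvk] -> 11 lines: mrsdv pqbj owdig dvk ntmh swxf govln ixkiu qup gwd vpcdd
Final line 10: gwd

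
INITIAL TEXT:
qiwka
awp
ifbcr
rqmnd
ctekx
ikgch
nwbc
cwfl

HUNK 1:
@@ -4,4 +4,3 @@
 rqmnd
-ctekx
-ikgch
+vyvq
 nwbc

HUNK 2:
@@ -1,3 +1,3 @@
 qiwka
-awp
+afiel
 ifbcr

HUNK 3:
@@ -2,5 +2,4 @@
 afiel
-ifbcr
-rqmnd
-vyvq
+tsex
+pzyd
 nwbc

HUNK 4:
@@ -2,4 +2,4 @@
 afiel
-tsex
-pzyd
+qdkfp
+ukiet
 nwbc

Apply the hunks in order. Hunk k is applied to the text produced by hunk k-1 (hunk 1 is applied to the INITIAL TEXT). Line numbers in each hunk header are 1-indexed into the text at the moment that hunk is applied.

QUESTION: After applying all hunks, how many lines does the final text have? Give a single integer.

Hunk 1: at line 4 remove [ctekx,ikgch] add [vyvq] -> 7 lines: qiwka awp ifbcr rqmnd vyvq nwbc cwfl
Hunk 2: at line 1 remove [awp] add [afiel] -> 7 lines: qiwka afiel ifbcr rqmnd vyvq nwbc cwfl
Hunk 3: at line 2 remove [ifbcr,rqmnd,vyvq] add [tsex,pzyd] -> 6 lines: qiwka afiel tsex pzyd nwbc cwfl
Hunk 4: at line 2 remove [tsex,pzyd] add [qdkfp,ukiet] -> 6 lines: qiwka afiel qdkfp ukiet nwbc cwfl
Final line count: 6

Answer: 6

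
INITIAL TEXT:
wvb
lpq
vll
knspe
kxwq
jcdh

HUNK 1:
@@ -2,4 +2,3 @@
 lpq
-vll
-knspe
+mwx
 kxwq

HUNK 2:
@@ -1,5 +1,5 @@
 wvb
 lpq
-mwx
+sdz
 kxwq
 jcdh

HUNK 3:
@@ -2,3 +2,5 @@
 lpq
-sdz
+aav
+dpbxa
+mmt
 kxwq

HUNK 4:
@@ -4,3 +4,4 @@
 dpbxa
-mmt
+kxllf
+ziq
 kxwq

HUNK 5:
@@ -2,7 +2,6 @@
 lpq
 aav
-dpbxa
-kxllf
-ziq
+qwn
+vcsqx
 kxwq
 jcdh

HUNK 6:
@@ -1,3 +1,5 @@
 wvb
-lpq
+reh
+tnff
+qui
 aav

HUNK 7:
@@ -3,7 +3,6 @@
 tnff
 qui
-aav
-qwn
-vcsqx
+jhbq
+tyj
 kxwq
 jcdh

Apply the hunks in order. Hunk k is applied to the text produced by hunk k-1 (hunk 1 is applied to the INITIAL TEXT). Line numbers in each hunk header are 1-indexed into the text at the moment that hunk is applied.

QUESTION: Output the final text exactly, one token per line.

Hunk 1: at line 2 remove [vll,knspe] add [mwx] -> 5 lines: wvb lpq mwx kxwq jcdh
Hunk 2: at line 1 remove [mwx] add [sdz] -> 5 lines: wvb lpq sdz kxwq jcdh
Hunk 3: at line 2 remove [sdz] add [aav,dpbxa,mmt] -> 7 lines: wvb lpq aav dpbxa mmt kxwq jcdh
Hunk 4: at line 4 remove [mmt] add [kxllf,ziq] -> 8 lines: wvb lpq aav dpbxa kxllf ziq kxwq jcdh
Hunk 5: at line 2 remove [dpbxa,kxllf,ziq] add [qwn,vcsqx] -> 7 lines: wvb lpq aav qwn vcsqx kxwq jcdh
Hunk 6: at line 1 remove [lpq] add [reh,tnff,qui] -> 9 lines: wvb reh tnff qui aav qwn vcsqx kxwq jcdh
Hunk 7: at line 3 remove [aav,qwn,vcsqx] add [jhbq,tyj] -> 8 lines: wvb reh tnff qui jhbq tyj kxwq jcdh

Answer: wvb
reh
tnff
qui
jhbq
tyj
kxwq
jcdh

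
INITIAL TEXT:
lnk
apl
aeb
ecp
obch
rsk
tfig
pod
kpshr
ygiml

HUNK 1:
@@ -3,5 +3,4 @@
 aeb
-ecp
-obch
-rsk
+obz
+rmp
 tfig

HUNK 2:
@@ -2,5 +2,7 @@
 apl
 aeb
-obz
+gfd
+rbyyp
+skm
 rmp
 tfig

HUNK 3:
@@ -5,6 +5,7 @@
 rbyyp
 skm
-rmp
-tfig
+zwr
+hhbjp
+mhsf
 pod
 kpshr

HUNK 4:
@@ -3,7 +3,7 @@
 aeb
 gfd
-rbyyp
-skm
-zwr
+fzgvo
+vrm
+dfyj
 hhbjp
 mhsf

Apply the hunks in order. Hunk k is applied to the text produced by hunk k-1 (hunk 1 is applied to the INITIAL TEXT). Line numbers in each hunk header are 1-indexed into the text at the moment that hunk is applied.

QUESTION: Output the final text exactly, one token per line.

Answer: lnk
apl
aeb
gfd
fzgvo
vrm
dfyj
hhbjp
mhsf
pod
kpshr
ygiml

Derivation:
Hunk 1: at line 3 remove [ecp,obch,rsk] add [obz,rmp] -> 9 lines: lnk apl aeb obz rmp tfig pod kpshr ygiml
Hunk 2: at line 2 remove [obz] add [gfd,rbyyp,skm] -> 11 lines: lnk apl aeb gfd rbyyp skm rmp tfig pod kpshr ygiml
Hunk 3: at line 5 remove [rmp,tfig] add [zwr,hhbjp,mhsf] -> 12 lines: lnk apl aeb gfd rbyyp skm zwr hhbjp mhsf pod kpshr ygiml
Hunk 4: at line 3 remove [rbyyp,skm,zwr] add [fzgvo,vrm,dfyj] -> 12 lines: lnk apl aeb gfd fzgvo vrm dfyj hhbjp mhsf pod kpshr ygiml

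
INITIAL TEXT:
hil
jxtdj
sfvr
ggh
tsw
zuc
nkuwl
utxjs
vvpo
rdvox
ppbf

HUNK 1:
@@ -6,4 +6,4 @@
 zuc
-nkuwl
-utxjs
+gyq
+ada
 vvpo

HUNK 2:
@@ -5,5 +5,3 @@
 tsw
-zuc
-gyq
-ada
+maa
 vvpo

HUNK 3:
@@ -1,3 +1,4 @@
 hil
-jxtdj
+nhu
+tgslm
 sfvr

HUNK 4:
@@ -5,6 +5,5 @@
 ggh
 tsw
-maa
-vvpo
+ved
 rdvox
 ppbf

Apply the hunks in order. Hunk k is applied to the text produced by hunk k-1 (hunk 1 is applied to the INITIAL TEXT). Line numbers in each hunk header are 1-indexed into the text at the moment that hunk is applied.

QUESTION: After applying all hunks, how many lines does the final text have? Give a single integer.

Answer: 9

Derivation:
Hunk 1: at line 6 remove [nkuwl,utxjs] add [gyq,ada] -> 11 lines: hil jxtdj sfvr ggh tsw zuc gyq ada vvpo rdvox ppbf
Hunk 2: at line 5 remove [zuc,gyq,ada] add [maa] -> 9 lines: hil jxtdj sfvr ggh tsw maa vvpo rdvox ppbf
Hunk 3: at line 1 remove [jxtdj] add [nhu,tgslm] -> 10 lines: hil nhu tgslm sfvr ggh tsw maa vvpo rdvox ppbf
Hunk 4: at line 5 remove [maa,vvpo] add [ved] -> 9 lines: hil nhu tgslm sfvr ggh tsw ved rdvox ppbf
Final line count: 9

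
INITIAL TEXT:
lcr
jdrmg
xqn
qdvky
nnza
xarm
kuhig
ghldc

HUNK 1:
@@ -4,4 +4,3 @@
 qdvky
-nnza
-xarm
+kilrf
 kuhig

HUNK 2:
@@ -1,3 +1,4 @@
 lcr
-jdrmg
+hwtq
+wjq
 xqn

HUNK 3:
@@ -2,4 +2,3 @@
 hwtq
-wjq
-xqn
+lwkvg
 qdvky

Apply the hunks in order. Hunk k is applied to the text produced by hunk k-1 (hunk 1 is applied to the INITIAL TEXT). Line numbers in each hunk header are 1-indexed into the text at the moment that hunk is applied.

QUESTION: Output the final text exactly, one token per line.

Hunk 1: at line 4 remove [nnza,xarm] add [kilrf] -> 7 lines: lcr jdrmg xqn qdvky kilrf kuhig ghldc
Hunk 2: at line 1 remove [jdrmg] add [hwtq,wjq] -> 8 lines: lcr hwtq wjq xqn qdvky kilrf kuhig ghldc
Hunk 3: at line 2 remove [wjq,xqn] add [lwkvg] -> 7 lines: lcr hwtq lwkvg qdvky kilrf kuhig ghldc

Answer: lcr
hwtq
lwkvg
qdvky
kilrf
kuhig
ghldc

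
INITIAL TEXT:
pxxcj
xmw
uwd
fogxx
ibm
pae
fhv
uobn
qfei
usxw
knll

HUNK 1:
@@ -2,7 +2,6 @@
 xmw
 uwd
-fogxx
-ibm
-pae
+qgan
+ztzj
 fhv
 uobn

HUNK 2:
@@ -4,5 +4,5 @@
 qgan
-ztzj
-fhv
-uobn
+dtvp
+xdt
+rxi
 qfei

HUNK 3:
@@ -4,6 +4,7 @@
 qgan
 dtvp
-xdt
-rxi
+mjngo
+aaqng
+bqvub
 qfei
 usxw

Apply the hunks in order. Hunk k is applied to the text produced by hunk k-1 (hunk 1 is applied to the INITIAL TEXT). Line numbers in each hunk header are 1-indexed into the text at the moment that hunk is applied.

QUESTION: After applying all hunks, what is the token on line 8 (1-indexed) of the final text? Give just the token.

Hunk 1: at line 2 remove [fogxx,ibm,pae] add [qgan,ztzj] -> 10 lines: pxxcj xmw uwd qgan ztzj fhv uobn qfei usxw knll
Hunk 2: at line 4 remove [ztzj,fhv,uobn] add [dtvp,xdt,rxi] -> 10 lines: pxxcj xmw uwd qgan dtvp xdt rxi qfei usxw knll
Hunk 3: at line 4 remove [xdt,rxi] add [mjngo,aaqng,bqvub] -> 11 lines: pxxcj xmw uwd qgan dtvp mjngo aaqng bqvub qfei usxw knll
Final line 8: bqvub

Answer: bqvub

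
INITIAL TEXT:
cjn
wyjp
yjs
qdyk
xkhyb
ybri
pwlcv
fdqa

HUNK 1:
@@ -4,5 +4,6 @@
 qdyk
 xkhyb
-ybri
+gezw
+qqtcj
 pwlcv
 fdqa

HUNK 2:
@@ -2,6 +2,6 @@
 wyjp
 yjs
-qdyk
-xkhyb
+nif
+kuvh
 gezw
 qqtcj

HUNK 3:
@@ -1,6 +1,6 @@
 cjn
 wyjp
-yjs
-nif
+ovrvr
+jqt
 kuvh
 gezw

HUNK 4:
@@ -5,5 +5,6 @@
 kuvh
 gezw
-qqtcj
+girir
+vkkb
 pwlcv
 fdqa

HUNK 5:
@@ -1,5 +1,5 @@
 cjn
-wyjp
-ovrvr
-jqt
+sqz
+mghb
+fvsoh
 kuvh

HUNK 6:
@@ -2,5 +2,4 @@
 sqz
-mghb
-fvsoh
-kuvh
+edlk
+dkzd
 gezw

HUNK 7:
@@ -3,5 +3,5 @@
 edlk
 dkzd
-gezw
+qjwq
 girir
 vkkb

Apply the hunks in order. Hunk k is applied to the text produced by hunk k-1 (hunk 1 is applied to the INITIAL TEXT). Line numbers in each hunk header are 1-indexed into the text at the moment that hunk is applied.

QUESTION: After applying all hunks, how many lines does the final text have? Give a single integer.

Answer: 9

Derivation:
Hunk 1: at line 4 remove [ybri] add [gezw,qqtcj] -> 9 lines: cjn wyjp yjs qdyk xkhyb gezw qqtcj pwlcv fdqa
Hunk 2: at line 2 remove [qdyk,xkhyb] add [nif,kuvh] -> 9 lines: cjn wyjp yjs nif kuvh gezw qqtcj pwlcv fdqa
Hunk 3: at line 1 remove [yjs,nif] add [ovrvr,jqt] -> 9 lines: cjn wyjp ovrvr jqt kuvh gezw qqtcj pwlcv fdqa
Hunk 4: at line 5 remove [qqtcj] add [girir,vkkb] -> 10 lines: cjn wyjp ovrvr jqt kuvh gezw girir vkkb pwlcv fdqa
Hunk 5: at line 1 remove [wyjp,ovrvr,jqt] add [sqz,mghb,fvsoh] -> 10 lines: cjn sqz mghb fvsoh kuvh gezw girir vkkb pwlcv fdqa
Hunk 6: at line 2 remove [mghb,fvsoh,kuvh] add [edlk,dkzd] -> 9 lines: cjn sqz edlk dkzd gezw girir vkkb pwlcv fdqa
Hunk 7: at line 3 remove [gezw] add [qjwq] -> 9 lines: cjn sqz edlk dkzd qjwq girir vkkb pwlcv fdqa
Final line count: 9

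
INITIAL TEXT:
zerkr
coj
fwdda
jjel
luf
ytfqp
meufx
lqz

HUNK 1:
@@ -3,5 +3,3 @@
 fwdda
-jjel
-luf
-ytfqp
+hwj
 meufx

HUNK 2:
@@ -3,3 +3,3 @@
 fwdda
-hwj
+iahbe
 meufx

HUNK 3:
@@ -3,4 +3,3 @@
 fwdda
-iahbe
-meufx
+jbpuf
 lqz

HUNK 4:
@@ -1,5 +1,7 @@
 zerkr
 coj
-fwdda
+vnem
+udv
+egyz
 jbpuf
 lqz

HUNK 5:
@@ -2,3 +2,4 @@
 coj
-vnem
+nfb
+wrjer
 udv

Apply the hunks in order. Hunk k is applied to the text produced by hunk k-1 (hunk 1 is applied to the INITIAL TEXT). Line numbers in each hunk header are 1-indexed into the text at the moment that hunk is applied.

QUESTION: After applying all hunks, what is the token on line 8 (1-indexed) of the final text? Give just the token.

Answer: lqz

Derivation:
Hunk 1: at line 3 remove [jjel,luf,ytfqp] add [hwj] -> 6 lines: zerkr coj fwdda hwj meufx lqz
Hunk 2: at line 3 remove [hwj] add [iahbe] -> 6 lines: zerkr coj fwdda iahbe meufx lqz
Hunk 3: at line 3 remove [iahbe,meufx] add [jbpuf] -> 5 lines: zerkr coj fwdda jbpuf lqz
Hunk 4: at line 1 remove [fwdda] add [vnem,udv,egyz] -> 7 lines: zerkr coj vnem udv egyz jbpuf lqz
Hunk 5: at line 2 remove [vnem] add [nfb,wrjer] -> 8 lines: zerkr coj nfb wrjer udv egyz jbpuf lqz
Final line 8: lqz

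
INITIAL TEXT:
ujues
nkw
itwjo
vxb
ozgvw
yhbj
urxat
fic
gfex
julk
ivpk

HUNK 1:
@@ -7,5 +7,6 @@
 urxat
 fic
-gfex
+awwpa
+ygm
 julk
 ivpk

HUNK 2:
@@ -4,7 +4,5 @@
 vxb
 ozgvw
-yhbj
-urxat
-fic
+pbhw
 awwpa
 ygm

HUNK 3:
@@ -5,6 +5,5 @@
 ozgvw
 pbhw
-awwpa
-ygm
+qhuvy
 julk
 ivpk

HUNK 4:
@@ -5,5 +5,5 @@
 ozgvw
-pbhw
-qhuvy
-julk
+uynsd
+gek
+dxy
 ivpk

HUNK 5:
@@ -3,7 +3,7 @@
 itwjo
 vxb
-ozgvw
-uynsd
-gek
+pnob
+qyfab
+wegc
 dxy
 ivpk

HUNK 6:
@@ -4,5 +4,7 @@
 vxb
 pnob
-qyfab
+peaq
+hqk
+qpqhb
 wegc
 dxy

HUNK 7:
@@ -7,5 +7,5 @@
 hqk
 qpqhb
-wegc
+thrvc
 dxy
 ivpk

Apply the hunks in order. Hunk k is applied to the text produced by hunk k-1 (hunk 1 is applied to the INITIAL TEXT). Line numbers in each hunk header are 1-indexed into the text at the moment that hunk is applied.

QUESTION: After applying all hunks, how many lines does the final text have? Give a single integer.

Hunk 1: at line 7 remove [gfex] add [awwpa,ygm] -> 12 lines: ujues nkw itwjo vxb ozgvw yhbj urxat fic awwpa ygm julk ivpk
Hunk 2: at line 4 remove [yhbj,urxat,fic] add [pbhw] -> 10 lines: ujues nkw itwjo vxb ozgvw pbhw awwpa ygm julk ivpk
Hunk 3: at line 5 remove [awwpa,ygm] add [qhuvy] -> 9 lines: ujues nkw itwjo vxb ozgvw pbhw qhuvy julk ivpk
Hunk 4: at line 5 remove [pbhw,qhuvy,julk] add [uynsd,gek,dxy] -> 9 lines: ujues nkw itwjo vxb ozgvw uynsd gek dxy ivpk
Hunk 5: at line 3 remove [ozgvw,uynsd,gek] add [pnob,qyfab,wegc] -> 9 lines: ujues nkw itwjo vxb pnob qyfab wegc dxy ivpk
Hunk 6: at line 4 remove [qyfab] add [peaq,hqk,qpqhb] -> 11 lines: ujues nkw itwjo vxb pnob peaq hqk qpqhb wegc dxy ivpk
Hunk 7: at line 7 remove [wegc] add [thrvc] -> 11 lines: ujues nkw itwjo vxb pnob peaq hqk qpqhb thrvc dxy ivpk
Final line count: 11

Answer: 11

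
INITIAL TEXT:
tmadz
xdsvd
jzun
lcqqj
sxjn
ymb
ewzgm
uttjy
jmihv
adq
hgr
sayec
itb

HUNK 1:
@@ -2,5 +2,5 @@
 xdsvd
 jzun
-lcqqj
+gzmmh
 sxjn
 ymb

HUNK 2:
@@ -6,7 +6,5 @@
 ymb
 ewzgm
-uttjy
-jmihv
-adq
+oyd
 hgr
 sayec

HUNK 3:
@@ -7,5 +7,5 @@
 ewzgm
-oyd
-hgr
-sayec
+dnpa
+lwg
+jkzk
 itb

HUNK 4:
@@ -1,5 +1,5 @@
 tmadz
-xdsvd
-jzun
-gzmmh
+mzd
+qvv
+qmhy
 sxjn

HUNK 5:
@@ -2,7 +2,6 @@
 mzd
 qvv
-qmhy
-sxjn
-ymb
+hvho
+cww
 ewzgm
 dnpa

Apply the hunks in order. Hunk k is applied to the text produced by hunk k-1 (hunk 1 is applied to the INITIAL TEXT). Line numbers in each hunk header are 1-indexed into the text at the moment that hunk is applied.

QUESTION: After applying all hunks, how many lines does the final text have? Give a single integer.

Answer: 10

Derivation:
Hunk 1: at line 2 remove [lcqqj] add [gzmmh] -> 13 lines: tmadz xdsvd jzun gzmmh sxjn ymb ewzgm uttjy jmihv adq hgr sayec itb
Hunk 2: at line 6 remove [uttjy,jmihv,adq] add [oyd] -> 11 lines: tmadz xdsvd jzun gzmmh sxjn ymb ewzgm oyd hgr sayec itb
Hunk 3: at line 7 remove [oyd,hgr,sayec] add [dnpa,lwg,jkzk] -> 11 lines: tmadz xdsvd jzun gzmmh sxjn ymb ewzgm dnpa lwg jkzk itb
Hunk 4: at line 1 remove [xdsvd,jzun,gzmmh] add [mzd,qvv,qmhy] -> 11 lines: tmadz mzd qvv qmhy sxjn ymb ewzgm dnpa lwg jkzk itb
Hunk 5: at line 2 remove [qmhy,sxjn,ymb] add [hvho,cww] -> 10 lines: tmadz mzd qvv hvho cww ewzgm dnpa lwg jkzk itb
Final line count: 10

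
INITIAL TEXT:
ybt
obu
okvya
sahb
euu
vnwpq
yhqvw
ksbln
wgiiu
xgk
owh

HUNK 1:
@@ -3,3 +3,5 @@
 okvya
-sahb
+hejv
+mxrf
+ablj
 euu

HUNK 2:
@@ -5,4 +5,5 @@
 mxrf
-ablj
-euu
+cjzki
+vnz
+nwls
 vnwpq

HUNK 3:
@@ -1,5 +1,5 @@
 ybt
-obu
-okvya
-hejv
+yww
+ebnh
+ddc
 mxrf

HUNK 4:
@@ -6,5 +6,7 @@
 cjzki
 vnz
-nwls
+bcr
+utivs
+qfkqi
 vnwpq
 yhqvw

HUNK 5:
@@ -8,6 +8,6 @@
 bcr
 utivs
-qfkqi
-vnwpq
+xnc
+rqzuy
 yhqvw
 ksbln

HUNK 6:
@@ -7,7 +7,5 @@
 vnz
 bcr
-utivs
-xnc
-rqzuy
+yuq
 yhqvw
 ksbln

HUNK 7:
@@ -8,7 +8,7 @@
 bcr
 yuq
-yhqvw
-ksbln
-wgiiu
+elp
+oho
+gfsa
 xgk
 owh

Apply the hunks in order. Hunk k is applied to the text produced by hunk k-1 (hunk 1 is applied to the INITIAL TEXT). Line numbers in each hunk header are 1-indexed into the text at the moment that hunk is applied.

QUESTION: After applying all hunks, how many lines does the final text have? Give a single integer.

Hunk 1: at line 3 remove [sahb] add [hejv,mxrf,ablj] -> 13 lines: ybt obu okvya hejv mxrf ablj euu vnwpq yhqvw ksbln wgiiu xgk owh
Hunk 2: at line 5 remove [ablj,euu] add [cjzki,vnz,nwls] -> 14 lines: ybt obu okvya hejv mxrf cjzki vnz nwls vnwpq yhqvw ksbln wgiiu xgk owh
Hunk 3: at line 1 remove [obu,okvya,hejv] add [yww,ebnh,ddc] -> 14 lines: ybt yww ebnh ddc mxrf cjzki vnz nwls vnwpq yhqvw ksbln wgiiu xgk owh
Hunk 4: at line 6 remove [nwls] add [bcr,utivs,qfkqi] -> 16 lines: ybt yww ebnh ddc mxrf cjzki vnz bcr utivs qfkqi vnwpq yhqvw ksbln wgiiu xgk owh
Hunk 5: at line 8 remove [qfkqi,vnwpq] add [xnc,rqzuy] -> 16 lines: ybt yww ebnh ddc mxrf cjzki vnz bcr utivs xnc rqzuy yhqvw ksbln wgiiu xgk owh
Hunk 6: at line 7 remove [utivs,xnc,rqzuy] add [yuq] -> 14 lines: ybt yww ebnh ddc mxrf cjzki vnz bcr yuq yhqvw ksbln wgiiu xgk owh
Hunk 7: at line 8 remove [yhqvw,ksbln,wgiiu] add [elp,oho,gfsa] -> 14 lines: ybt yww ebnh ddc mxrf cjzki vnz bcr yuq elp oho gfsa xgk owh
Final line count: 14

Answer: 14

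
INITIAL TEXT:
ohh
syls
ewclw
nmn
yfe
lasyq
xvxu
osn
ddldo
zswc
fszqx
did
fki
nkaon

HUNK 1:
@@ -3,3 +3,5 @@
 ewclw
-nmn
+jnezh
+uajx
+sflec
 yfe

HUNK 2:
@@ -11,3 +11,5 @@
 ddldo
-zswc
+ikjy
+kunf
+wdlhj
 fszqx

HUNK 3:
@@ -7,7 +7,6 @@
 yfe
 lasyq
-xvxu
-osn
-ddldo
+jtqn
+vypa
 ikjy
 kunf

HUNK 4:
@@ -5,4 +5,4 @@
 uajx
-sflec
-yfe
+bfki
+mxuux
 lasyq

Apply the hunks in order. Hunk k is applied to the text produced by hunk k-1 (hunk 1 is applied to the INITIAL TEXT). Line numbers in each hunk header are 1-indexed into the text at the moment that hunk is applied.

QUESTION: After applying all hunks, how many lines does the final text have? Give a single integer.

Hunk 1: at line 3 remove [nmn] add [jnezh,uajx,sflec] -> 16 lines: ohh syls ewclw jnezh uajx sflec yfe lasyq xvxu osn ddldo zswc fszqx did fki nkaon
Hunk 2: at line 11 remove [zswc] add [ikjy,kunf,wdlhj] -> 18 lines: ohh syls ewclw jnezh uajx sflec yfe lasyq xvxu osn ddldo ikjy kunf wdlhj fszqx did fki nkaon
Hunk 3: at line 7 remove [xvxu,osn,ddldo] add [jtqn,vypa] -> 17 lines: ohh syls ewclw jnezh uajx sflec yfe lasyq jtqn vypa ikjy kunf wdlhj fszqx did fki nkaon
Hunk 4: at line 5 remove [sflec,yfe] add [bfki,mxuux] -> 17 lines: ohh syls ewclw jnezh uajx bfki mxuux lasyq jtqn vypa ikjy kunf wdlhj fszqx did fki nkaon
Final line count: 17

Answer: 17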